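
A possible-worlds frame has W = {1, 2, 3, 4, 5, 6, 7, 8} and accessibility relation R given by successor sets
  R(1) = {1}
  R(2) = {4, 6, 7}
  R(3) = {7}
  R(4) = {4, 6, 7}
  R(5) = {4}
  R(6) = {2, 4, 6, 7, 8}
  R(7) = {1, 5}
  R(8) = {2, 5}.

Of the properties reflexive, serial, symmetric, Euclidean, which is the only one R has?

serial

Reflexive: no — 2 is not related to itself.
Serial: yes — every world has a successor (e.g. 1 R 1).
Symmetric: no — 2 R 4 but not 4 R 2.
Euclidean: no — 2 R 7 and 2 R 4, but not 7 R 4.
Only serial holds.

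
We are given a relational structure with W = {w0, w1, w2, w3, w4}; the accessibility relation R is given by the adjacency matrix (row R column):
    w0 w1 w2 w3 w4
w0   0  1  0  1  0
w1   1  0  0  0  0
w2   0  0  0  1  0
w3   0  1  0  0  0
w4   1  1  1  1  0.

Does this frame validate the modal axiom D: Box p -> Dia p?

Yes

Axiom D corresponds to the accessibility relation being serial.
Serial: yes — every world has a successor (e.g. w0 R w1).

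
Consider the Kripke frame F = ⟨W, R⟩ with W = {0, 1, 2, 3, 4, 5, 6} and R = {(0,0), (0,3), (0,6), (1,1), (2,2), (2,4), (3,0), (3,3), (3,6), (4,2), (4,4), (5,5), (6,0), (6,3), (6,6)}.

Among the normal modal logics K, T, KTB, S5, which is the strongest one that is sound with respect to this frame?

S5

Reflexive (axiom T): yes — every world is R-related to itself.
Symmetric (axiom B): yes — every pair in R has its reverse in R.
Euclidean (axiom 5): yes — any two successors of a common world are R-related.
So F validates K, T, KTB, S5. The strongest is S5.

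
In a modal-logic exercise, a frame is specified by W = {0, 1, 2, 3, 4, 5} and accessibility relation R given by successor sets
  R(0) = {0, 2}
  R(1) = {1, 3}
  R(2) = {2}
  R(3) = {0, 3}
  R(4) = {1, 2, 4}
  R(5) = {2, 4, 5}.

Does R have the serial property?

Serial: yes — every world has a successor (e.g. 0 R 0).

Yes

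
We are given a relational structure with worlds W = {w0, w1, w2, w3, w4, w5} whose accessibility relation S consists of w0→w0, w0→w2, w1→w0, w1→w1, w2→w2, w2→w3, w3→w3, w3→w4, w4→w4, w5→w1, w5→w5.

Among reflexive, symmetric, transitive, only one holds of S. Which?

reflexive

Reflexive: yes — every world is S-related to itself.
Symmetric: no — w0 S w2 but not w2 S w0.
Transitive: no — w0 S w2 and w2 S w3, but not w0 S w3.
Only reflexive holds.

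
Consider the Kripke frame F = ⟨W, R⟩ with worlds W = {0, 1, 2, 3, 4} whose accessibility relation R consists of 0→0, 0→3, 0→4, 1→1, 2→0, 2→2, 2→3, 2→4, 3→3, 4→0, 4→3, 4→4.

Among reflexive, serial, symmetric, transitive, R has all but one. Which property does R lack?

symmetric

Reflexive: yes — every world is R-related to itself.
Serial: yes — every world has a successor (e.g. 0 R 0).
Symmetric: no — 0 R 3 but not 3 R 0.
Transitive: yes — every two-step R-path is closed by a direct edge.
Only symmetric fails.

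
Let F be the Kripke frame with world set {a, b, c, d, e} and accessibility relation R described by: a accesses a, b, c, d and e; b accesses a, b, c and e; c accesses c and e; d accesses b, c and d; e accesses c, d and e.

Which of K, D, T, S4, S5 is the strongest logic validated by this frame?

T

Serial (axiom D): yes — every world has a successor (e.g. a R a).
Reflexive (axiom T): yes — every world is R-related to itself.
Transitive (axiom 4): no — b R a and a R d, but not b R d.
Euclidean (axiom 5): no — a R b and a R d, but not b R d.
So F validates K, D, T; S4 would additionally require R to be transitive. The strongest is T.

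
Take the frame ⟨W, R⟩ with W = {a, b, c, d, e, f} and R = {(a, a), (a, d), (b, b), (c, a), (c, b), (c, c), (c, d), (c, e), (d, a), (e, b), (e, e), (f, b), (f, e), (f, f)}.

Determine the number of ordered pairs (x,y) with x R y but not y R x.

Enumerating: (c,a), (c,b), (c,d), (c,e), (e,b), (f,b), (f,e).

7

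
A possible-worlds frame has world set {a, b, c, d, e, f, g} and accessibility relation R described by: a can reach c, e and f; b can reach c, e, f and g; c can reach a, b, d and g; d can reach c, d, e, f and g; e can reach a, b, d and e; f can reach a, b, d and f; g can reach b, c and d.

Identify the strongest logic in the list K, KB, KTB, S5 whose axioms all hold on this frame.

Symmetric (axiom B): yes — every pair in R has its reverse in R.
Reflexive (axiom T): no — a is not related to itself.
Euclidean (axiom 5): no — a R c and a R e, but not c R e.
So F validates K, KB; KTB would additionally require R to be reflexive. The strongest is KB.

KB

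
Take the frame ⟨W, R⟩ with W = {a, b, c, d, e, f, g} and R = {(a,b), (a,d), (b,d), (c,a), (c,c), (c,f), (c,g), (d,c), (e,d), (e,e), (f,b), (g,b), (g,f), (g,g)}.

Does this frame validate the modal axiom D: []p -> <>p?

The schema D characterises exactly the serial frames.
Serial: yes — every world has a successor (e.g. a R b).

Yes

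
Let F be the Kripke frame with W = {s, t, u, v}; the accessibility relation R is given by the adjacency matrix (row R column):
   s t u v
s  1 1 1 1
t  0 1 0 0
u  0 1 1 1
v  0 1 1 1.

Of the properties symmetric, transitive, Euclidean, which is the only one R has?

transitive

Symmetric: no — s R t but not t R s.
Transitive: yes — every two-step R-path is closed by a direct edge.
Euclidean: no — s R t and s R u, but not t R u.
Only transitive holds.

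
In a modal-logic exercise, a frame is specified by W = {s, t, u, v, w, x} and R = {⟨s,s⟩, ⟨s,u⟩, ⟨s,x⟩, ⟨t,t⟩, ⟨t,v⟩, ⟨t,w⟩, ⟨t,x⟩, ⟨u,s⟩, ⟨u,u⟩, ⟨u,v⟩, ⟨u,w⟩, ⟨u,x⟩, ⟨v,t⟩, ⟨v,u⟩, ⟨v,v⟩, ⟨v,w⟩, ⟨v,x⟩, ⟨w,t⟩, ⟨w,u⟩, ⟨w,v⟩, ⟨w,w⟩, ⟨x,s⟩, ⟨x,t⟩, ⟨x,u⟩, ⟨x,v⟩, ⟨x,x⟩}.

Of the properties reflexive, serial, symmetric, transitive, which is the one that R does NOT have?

transitive

Reflexive: yes — every world is R-related to itself.
Serial: yes — every world has a successor (e.g. s R s).
Symmetric: yes — every pair in R has its reverse in R.
Transitive: no — s R u and u R v, but not s R v.
Only transitive fails.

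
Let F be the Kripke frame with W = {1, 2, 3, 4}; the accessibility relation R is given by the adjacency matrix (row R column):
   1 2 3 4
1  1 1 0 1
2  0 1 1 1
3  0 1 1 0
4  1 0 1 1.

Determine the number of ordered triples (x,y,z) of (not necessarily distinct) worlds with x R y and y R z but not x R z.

6

Enumerating: (1,2,3), (1,4,3), (2,4,1), (3,2,4), (4,1,2), (4,3,2).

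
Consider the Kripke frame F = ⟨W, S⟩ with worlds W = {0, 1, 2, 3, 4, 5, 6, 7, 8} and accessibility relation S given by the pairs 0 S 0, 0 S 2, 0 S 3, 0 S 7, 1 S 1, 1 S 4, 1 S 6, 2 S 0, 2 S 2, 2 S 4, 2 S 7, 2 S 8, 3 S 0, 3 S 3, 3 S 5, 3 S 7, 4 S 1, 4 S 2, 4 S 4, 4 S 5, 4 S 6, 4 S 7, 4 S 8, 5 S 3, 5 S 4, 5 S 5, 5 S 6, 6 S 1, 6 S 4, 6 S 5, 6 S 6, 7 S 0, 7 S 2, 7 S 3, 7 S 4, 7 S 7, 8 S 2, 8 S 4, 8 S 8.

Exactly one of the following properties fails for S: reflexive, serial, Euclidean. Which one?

Euclidean

Reflexive: yes — every world is S-related to itself.
Serial: yes — every world has a successor (e.g. 0 S 0).
Euclidean: no — 0 S 2 and 0 S 3, but not 2 S 3.
Only Euclidean fails.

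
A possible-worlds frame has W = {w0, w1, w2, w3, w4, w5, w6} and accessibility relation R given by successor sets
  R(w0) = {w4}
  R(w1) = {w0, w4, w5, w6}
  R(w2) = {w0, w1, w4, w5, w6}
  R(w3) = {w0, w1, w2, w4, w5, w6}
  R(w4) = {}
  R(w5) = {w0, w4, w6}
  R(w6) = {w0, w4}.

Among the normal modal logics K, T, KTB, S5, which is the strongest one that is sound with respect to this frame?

K

Reflexive (axiom T): no — w0 is not related to itself.
Symmetric (axiom B): no — w0 R w4 but not w4 R w0.
Euclidean (axiom 5): no — w1 R w0 and w1 R w5, but not w0 R w5.
So F validates K; T would additionally require R to be reflexive. The strongest is K.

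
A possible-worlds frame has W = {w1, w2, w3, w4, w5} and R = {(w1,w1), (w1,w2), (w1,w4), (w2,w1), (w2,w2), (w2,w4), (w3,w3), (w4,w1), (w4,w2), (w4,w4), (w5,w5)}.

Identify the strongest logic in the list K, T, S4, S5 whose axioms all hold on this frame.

Reflexive (axiom T): yes — every world is R-related to itself.
Transitive (axiom 4): yes — every two-step R-path is closed by a direct edge.
Euclidean (axiom 5): yes — any two successors of a common world are R-related.
So F validates K, T, S4, S5. The strongest is S5.

S5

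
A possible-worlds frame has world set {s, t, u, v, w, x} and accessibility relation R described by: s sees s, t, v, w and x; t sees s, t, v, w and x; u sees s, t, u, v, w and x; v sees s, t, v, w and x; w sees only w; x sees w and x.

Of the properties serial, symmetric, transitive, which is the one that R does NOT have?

Serial: yes — every world has a successor (e.g. s R s).
Symmetric: no — s R w but not w R s.
Transitive: yes — every two-step R-path is closed by a direct edge.
Only symmetric fails.

symmetric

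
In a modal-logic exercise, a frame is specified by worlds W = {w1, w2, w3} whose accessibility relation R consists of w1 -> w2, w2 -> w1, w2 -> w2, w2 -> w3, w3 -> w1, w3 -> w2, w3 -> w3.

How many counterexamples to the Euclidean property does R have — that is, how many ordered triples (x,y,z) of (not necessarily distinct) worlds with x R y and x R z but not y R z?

Enumerating: (w2,w1,w1), (w2,w1,w3), (w3,w1,w1), (w3,w1,w3).

4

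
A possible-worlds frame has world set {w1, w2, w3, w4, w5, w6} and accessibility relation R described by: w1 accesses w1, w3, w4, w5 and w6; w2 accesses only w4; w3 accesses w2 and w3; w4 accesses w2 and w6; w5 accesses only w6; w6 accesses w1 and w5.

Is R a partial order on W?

Reflexive: no — w2 is not related to itself.
Transitive: no — w1 R w3 and w3 R w2, but not w1 R w2.
Antisymmetric: no — w1 R w6 and w6 R w1 with w1 ≠ w6.
So R is not a partial order.

No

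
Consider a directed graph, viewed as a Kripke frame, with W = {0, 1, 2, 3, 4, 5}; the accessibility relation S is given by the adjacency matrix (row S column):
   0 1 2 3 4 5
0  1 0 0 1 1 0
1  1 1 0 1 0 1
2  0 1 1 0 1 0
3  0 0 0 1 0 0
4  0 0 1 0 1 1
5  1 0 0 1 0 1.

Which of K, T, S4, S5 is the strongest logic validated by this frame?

T

Reflexive (axiom T): yes — every world is S-related to itself.
Transitive (axiom 4): no — 0 S 4 and 4 S 2, but not 0 S 2.
Euclidean (axiom 5): no — 0 S 3 and 0 S 4, but not 3 S 4.
So F validates K, T; S4 would additionally require S to be transitive. The strongest is T.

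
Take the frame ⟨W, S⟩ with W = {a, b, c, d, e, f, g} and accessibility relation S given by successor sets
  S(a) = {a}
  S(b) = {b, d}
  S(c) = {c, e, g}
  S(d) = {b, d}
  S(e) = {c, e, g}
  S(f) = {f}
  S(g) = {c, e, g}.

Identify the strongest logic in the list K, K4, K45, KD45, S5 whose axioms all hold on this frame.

S5

Transitive (axiom 4): yes — every two-step S-path is closed by a direct edge.
Euclidean (axiom 5): yes — any two successors of a common world are S-related.
Serial (axiom D): yes — every world has a successor (e.g. a S a).
Reflexive (axiom T): yes — every world is S-related to itself.
So F validates K, K4, K45, KD45, S5. The strongest is S5.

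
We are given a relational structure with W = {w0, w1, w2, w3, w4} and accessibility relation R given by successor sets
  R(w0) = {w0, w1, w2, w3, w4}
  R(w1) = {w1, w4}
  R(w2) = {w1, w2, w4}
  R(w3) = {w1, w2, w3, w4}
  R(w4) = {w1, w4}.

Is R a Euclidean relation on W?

Euclidean: no — w0 R w1 and w0 R w2, but not w1 R w2.

No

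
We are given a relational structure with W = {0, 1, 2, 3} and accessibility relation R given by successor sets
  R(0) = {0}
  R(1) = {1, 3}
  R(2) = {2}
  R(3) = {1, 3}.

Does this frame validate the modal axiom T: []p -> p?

The schema T characterises exactly the reflexive frames.
Reflexive: yes — every world is R-related to itself.

Yes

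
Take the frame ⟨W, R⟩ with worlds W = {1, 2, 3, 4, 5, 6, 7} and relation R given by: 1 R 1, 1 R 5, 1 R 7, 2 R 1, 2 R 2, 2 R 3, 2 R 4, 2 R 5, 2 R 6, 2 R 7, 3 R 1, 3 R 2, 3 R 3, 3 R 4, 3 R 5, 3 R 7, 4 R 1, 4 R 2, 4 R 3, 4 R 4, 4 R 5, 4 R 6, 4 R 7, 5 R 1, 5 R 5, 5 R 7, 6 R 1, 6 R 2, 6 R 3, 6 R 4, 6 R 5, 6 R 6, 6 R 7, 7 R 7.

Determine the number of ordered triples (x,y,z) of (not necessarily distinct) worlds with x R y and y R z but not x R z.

Enumerating: (3,2,6), (3,4,6).

2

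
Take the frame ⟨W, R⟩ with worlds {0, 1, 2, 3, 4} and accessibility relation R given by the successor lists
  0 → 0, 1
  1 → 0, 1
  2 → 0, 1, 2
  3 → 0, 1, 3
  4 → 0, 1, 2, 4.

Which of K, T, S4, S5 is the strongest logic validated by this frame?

S4

Reflexive (axiom T): yes — every world is R-related to itself.
Transitive (axiom 4): yes — every two-step R-path is closed by a direct edge.
Euclidean (axiom 5): no — 4 R 0 and 4 R 2, but not 0 R 2.
So F validates K, T, S4; S5 would additionally require R to be Euclidean. The strongest is S4.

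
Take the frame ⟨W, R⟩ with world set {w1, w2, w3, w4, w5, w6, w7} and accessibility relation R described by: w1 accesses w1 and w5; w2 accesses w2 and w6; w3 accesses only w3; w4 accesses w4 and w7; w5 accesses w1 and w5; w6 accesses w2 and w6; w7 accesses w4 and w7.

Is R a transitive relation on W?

Transitive: yes — every two-step R-path is closed by a direct edge.

Yes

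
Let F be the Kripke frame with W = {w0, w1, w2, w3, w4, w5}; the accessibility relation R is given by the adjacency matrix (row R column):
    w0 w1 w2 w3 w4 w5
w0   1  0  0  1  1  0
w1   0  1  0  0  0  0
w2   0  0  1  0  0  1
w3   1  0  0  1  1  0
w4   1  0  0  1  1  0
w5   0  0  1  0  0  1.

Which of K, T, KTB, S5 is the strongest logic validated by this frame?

Reflexive (axiom T): yes — every world is R-related to itself.
Symmetric (axiom B): yes — every pair in R has its reverse in R.
Euclidean (axiom 5): yes — any two successors of a common world are R-related.
So F validates K, T, KTB, S5. The strongest is S5.

S5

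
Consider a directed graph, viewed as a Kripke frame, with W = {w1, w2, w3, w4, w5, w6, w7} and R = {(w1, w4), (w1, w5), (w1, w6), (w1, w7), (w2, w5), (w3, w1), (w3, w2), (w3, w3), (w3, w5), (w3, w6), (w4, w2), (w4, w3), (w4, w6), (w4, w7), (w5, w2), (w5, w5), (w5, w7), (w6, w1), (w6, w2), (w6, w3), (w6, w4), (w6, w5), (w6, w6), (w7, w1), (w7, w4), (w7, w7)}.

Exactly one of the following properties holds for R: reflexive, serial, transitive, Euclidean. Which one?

Reflexive: no — w1 is not related to itself.
Serial: yes — every world has a successor (e.g. w1 R w4).
Transitive: no — w1 R w4 and w4 R w2, but not w1 R w2.
Euclidean: no — w1 R w4 and w1 R w5, but not w4 R w5.
Only serial holds.

serial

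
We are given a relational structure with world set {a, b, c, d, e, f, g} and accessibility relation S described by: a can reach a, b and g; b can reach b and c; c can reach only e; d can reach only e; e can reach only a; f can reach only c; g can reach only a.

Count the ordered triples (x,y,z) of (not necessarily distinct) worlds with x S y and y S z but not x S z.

Enumerating: (a,b,c), (b,c,e), (c,e,a), (d,e,a), (e,a,b), (e,a,g), (f,c,e), (g,a,b), (g,a,g).

9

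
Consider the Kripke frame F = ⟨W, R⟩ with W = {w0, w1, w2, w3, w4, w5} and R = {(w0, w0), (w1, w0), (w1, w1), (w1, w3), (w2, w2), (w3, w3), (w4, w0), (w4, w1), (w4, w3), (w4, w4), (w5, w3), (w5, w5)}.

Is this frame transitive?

Transitive: yes — every two-step R-path is closed by a direct edge.

Yes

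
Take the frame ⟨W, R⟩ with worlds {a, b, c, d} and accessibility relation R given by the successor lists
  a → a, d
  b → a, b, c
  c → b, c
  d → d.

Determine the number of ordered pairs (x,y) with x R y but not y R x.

2

Enumerating: (a,d), (b,a).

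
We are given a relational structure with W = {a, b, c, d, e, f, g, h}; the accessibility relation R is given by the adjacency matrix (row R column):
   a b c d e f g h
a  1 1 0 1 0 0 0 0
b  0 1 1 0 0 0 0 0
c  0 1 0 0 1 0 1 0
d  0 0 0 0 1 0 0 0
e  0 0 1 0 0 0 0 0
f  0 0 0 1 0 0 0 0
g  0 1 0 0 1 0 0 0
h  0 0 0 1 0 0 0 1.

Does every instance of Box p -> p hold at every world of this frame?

No

Axiom T corresponds to the accessibility relation being reflexive.
Reflexive: no — c is not related to itself.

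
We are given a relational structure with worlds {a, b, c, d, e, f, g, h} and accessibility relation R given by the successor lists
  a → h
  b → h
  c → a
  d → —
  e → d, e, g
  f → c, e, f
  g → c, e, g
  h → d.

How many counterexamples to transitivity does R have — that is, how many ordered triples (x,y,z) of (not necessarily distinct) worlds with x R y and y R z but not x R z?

9

Enumerating: (a,h,d), (b,h,d), (c,a,h), (e,g,c), (f,c,a), (f,e,d), (f,e,g), (g,c,a), (g,e,d).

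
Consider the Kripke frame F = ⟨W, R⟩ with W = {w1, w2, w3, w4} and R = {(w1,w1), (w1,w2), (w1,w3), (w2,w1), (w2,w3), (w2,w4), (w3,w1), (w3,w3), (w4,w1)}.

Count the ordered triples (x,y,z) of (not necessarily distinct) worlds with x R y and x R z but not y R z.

6

Enumerating: (w1,w2,w2), (w1,w3,w2), (w2,w1,w4), (w2,w3,w4), (w2,w4,w3), (w2,w4,w4).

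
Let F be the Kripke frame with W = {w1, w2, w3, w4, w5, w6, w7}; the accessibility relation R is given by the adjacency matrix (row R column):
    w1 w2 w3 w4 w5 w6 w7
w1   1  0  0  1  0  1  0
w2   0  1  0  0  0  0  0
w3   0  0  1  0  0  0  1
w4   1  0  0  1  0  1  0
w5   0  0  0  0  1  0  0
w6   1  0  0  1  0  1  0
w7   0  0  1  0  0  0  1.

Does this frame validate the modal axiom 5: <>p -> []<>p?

By correspondence theory, 5 is valid on a frame iff R is Euclidean.
Euclidean: yes — any two successors of a common world are R-related.

Yes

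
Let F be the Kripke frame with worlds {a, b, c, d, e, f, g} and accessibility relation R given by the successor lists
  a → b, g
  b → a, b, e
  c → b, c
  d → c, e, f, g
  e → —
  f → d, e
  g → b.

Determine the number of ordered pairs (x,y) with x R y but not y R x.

Enumerating: (a,g), (b,e), (c,b), (d,c), (d,e), (d,g), (f,e), (g,b).

8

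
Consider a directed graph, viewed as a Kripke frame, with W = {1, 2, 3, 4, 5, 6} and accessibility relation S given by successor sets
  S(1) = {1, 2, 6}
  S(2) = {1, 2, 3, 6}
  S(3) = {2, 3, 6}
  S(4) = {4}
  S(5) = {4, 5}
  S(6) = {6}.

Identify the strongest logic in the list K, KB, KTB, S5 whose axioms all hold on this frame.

Symmetric (axiom B): no — 1 S 6 but not 6 S 1.
Reflexive (axiom T): yes — every world is S-related to itself.
Euclidean (axiom 5): no — 1 S 6 and 1 S 2, but not 6 S 2.
So F validates K; KB would additionally require S to be symmetric. The strongest is K.

K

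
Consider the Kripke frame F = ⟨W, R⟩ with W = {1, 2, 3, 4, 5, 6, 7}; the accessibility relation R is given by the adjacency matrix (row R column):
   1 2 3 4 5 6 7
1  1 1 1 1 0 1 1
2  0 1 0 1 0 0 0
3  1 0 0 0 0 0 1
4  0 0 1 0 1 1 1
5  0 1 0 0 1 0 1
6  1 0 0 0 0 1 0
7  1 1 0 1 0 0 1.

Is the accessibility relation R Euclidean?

No

Euclidean: no — 1 R 2 and 1 R 3, but not 2 R 3.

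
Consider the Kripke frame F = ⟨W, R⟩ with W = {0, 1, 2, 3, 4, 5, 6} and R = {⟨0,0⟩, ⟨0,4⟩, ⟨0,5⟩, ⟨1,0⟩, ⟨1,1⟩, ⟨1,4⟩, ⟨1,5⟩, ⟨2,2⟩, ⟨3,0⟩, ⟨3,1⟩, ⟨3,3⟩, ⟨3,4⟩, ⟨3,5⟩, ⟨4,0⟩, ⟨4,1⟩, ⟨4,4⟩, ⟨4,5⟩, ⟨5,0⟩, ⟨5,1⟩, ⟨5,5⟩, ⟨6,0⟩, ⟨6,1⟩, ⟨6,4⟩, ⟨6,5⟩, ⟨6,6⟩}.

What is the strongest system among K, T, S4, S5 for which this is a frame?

Reflexive (axiom T): yes — every world is R-related to itself.
Transitive (axiom 4): no — 0 R 4 and 4 R 1, but not 0 R 1.
Euclidean (axiom 5): no — 0 R 5 and 0 R 4, but not 5 R 4.
So F validates K, T; S4 would additionally require R to be transitive. The strongest is T.

T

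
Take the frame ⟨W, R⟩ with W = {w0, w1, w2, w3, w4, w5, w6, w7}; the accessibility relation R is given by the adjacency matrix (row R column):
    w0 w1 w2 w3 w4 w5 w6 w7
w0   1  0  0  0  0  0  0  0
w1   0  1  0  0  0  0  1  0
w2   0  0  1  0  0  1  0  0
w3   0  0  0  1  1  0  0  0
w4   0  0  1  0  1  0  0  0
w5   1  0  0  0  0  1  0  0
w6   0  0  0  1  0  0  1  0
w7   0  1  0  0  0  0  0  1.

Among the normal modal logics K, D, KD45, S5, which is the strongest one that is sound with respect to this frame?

Serial (axiom D): yes — every world has a successor (e.g. w0 R w0).
Euclidean (axiom 5): no — w1 R w6 and w1 R w1, but not w6 R w1.
Transitive (axiom 4): no — w1 R w6 and w6 R w3, but not w1 R w3.
Reflexive (axiom T): yes — every world is R-related to itself.
So F validates K, D; KD45 would additionally require R to be Euclidean and transitive. The strongest is D.

D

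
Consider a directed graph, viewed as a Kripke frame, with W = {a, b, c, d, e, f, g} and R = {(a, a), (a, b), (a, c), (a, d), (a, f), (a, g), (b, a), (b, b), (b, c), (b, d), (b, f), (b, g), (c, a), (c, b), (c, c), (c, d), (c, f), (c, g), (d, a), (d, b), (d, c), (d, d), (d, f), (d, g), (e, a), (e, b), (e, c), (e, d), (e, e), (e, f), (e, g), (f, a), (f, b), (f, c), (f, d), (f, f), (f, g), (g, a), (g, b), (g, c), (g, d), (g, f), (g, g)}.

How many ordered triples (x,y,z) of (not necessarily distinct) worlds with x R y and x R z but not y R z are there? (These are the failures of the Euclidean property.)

6

Enumerating: (e,a,e), (e,b,e), (e,c,e), (e,d,e), (e,f,e), (e,g,e).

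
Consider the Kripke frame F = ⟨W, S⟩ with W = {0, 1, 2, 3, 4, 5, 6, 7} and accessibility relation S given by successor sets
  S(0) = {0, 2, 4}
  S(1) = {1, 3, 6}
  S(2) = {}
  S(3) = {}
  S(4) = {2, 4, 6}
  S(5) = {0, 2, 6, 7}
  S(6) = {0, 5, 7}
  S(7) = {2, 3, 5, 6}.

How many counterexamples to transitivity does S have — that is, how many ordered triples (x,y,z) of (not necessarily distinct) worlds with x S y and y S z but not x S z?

22

Enumerating: (0,4,6), (1,6,0), (1,6,5), (1,6,7), (4,6,0), (4,6,5), (4,6,7), (5,0,4), (5,6,5), (5,7,3), (5,7,5), (6,0,2), … and 10 more.
Total: 22.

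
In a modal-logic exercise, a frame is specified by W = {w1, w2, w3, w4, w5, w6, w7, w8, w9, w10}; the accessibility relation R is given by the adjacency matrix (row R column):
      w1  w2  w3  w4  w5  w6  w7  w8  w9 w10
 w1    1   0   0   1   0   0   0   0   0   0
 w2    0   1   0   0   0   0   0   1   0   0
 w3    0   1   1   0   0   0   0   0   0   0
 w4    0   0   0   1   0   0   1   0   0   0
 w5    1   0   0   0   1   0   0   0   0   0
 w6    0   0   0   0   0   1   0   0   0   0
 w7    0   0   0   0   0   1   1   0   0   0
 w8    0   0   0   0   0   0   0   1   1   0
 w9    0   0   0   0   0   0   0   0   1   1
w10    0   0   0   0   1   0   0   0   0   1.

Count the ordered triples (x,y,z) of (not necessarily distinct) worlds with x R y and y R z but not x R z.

8

Enumerating: (w1,w4,w7), (w10,w5,w1), (w2,w8,w9), (w3,w2,w8), (w4,w7,w6), (w5,w1,w4), (w8,w9,w10), (w9,w10,w5).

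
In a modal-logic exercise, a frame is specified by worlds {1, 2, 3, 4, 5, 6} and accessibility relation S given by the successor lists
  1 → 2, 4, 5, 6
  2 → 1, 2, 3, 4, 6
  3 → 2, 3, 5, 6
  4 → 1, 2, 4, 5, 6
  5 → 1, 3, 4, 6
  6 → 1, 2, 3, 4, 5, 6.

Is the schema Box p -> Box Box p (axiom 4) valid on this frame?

No

The schema 4 characterises exactly the transitive frames.
Transitive: no — 1 S 2 and 2 S 3, but not 1 S 3.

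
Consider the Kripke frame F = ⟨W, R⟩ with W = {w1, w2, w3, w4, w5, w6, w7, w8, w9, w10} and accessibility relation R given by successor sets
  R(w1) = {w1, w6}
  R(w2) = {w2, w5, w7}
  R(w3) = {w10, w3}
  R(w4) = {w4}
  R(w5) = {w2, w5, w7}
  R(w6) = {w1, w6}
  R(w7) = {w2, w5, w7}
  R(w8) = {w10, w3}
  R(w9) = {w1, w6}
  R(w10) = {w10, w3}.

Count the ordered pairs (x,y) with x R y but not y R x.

Enumerating: (w8,w10), (w8,w3), (w9,w1), (w9,w6).

4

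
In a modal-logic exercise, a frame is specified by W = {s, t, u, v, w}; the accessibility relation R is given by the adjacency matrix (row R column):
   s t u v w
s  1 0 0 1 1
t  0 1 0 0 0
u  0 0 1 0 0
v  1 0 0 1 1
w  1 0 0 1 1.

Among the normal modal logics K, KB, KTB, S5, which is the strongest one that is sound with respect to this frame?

S5

Symmetric (axiom B): yes — every pair in R has its reverse in R.
Reflexive (axiom T): yes — every world is R-related to itself.
Euclidean (axiom 5): yes — any two successors of a common world are R-related.
So F validates K, KB, KTB, S5. The strongest is S5.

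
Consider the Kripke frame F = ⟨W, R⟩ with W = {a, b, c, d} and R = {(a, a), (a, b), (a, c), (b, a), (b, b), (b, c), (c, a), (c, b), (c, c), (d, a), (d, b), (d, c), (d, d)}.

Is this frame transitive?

Yes

Transitive: yes — every two-step R-path is closed by a direct edge.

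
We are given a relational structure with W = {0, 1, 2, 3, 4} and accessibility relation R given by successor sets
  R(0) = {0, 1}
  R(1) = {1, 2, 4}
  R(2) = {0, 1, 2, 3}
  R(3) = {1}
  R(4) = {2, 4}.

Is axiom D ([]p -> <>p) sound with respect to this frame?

Yes

The schema D characterises exactly the serial frames.
Serial: yes — every world has a successor (e.g. 0 R 0).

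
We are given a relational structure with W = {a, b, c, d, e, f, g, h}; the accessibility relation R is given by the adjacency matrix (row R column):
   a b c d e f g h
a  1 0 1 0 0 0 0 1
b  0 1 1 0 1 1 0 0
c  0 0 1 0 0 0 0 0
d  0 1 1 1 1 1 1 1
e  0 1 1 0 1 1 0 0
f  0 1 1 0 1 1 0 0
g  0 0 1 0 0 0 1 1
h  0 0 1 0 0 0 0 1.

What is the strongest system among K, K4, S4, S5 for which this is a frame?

Transitive (axiom 4): yes — every two-step R-path is closed by a direct edge.
Reflexive (axiom T): yes — every world is R-related to itself.
Euclidean (axiom 5): no — a R c and a R h, but not c R h.
So F validates K, K4, S4; S5 would additionally require R to be Euclidean. The strongest is S4.

S4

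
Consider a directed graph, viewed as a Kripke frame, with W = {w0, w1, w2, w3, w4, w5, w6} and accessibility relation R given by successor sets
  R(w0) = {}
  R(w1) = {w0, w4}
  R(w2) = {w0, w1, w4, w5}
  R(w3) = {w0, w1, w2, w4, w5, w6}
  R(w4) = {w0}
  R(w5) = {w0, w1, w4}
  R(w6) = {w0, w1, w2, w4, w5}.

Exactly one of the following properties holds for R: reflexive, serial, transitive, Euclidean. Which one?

transitive

Reflexive: no — w0 is not related to itself.
Serial: no — w0 has no R-successor.
Transitive: yes — every two-step R-path is closed by a direct edge.
Euclidean: no — w1 R w0 and w1 R w4, but not w0 R w4.
Only transitive holds.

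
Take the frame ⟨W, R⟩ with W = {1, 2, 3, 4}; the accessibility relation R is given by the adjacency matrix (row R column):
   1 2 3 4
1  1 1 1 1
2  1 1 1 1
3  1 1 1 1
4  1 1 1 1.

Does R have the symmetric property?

Yes

Symmetric: yes — every pair in R has its reverse in R.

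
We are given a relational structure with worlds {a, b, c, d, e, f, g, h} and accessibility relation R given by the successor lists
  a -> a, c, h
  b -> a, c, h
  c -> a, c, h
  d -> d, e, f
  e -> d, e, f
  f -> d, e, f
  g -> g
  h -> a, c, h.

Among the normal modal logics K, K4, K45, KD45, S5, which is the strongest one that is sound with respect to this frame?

Transitive (axiom 4): yes — every two-step R-path is closed by a direct edge.
Euclidean (axiom 5): yes — any two successors of a common world are R-related.
Serial (axiom D): yes — every world has a successor (e.g. a R a).
Reflexive (axiom T): no — b is not related to itself.
So F validates K, K4, K45, KD45; S5 would additionally require R to be reflexive. The strongest is KD45.

KD45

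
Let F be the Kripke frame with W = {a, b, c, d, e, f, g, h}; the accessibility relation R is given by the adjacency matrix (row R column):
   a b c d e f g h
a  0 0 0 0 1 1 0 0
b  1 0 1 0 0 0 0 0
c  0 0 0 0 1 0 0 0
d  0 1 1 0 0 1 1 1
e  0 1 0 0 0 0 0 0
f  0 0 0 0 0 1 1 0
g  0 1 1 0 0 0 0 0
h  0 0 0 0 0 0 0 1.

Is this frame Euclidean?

Euclidean: no — a R e and a R f, but not e R f.

No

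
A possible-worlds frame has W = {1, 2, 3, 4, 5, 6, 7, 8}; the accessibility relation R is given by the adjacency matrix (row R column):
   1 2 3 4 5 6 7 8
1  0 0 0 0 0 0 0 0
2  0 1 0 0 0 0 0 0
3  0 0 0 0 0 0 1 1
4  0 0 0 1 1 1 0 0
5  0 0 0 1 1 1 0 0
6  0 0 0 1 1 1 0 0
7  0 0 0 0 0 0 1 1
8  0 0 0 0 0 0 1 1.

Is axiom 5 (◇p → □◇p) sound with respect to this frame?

By correspondence theory, 5 is valid on a frame iff R is Euclidean.
Euclidean: yes — any two successors of a common world are R-related.

Yes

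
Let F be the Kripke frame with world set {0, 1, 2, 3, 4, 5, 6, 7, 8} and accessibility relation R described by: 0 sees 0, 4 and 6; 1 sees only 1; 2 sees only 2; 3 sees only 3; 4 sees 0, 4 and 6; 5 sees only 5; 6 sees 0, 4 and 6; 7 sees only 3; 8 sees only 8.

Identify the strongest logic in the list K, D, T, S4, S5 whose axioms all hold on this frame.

D

Serial (axiom D): yes — every world has a successor (e.g. 0 R 0).
Reflexive (axiom T): no — 7 is not related to itself.
Transitive (axiom 4): yes — every two-step R-path is closed by a direct edge.
Euclidean (axiom 5): yes — any two successors of a common world are R-related.
So F validates K, D; T would additionally require R to be reflexive. The strongest is D.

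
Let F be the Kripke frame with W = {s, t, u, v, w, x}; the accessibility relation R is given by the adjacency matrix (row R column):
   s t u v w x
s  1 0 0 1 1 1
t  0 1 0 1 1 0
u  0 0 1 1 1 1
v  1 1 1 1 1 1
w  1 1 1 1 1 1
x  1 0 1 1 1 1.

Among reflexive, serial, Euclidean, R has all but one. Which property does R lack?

Reflexive: yes — every world is R-related to itself.
Serial: yes — every world has a successor (e.g. s R s).
Euclidean: no — v R s and v R t, but not s R t.
Only Euclidean fails.

Euclidean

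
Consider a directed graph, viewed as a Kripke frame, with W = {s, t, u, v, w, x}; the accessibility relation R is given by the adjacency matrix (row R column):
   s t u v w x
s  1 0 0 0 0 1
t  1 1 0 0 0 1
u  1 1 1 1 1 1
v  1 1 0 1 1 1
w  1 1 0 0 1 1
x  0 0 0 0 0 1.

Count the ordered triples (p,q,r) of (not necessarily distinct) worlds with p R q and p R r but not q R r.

Enumerating: (s,x,s), (t,s,t), (t,x,s), (t,x,t), (u,s,t), (u,s,u), (u,s,v), (u,s,w), (u,t,u), (u,t,v), (u,t,w), (u,v,u), … and 23 more.
Total: 35.

35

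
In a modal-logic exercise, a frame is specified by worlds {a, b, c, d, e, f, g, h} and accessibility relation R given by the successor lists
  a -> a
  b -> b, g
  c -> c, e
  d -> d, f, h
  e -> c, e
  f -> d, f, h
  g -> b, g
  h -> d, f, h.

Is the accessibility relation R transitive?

Yes

Transitive: yes — every two-step R-path is closed by a direct edge.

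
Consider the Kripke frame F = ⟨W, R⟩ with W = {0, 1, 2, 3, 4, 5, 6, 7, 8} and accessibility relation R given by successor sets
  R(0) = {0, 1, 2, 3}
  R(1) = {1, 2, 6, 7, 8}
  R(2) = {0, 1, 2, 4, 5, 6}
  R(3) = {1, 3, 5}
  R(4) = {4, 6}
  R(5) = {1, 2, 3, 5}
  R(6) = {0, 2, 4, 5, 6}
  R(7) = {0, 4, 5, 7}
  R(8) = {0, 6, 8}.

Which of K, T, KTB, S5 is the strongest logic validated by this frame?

Reflexive (axiom T): yes — every world is R-related to itself.
Symmetric (axiom B): no — 0 R 1 but not 1 R 0.
Euclidean (axiom 5): no — 0 R 1 and 0 R 3, but not 1 R 3.
So F validates K, T; KTB would additionally require R to be symmetric. The strongest is T.

T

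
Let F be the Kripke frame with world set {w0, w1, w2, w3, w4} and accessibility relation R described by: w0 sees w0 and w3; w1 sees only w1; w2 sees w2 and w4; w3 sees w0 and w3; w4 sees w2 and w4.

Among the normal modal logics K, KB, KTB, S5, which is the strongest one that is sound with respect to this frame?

Symmetric (axiom B): yes — every pair in R has its reverse in R.
Reflexive (axiom T): yes — every world is R-related to itself.
Euclidean (axiom 5): yes — any two successors of a common world are R-related.
So F validates K, KB, KTB, S5. The strongest is S5.

S5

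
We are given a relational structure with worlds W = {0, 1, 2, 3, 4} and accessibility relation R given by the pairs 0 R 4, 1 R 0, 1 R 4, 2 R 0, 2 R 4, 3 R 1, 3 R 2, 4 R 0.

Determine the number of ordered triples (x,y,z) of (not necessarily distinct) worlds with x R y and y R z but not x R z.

Enumerating: (0,4,0), (3,1,0), (3,1,4), (3,2,0), (3,2,4), (4,0,4).

6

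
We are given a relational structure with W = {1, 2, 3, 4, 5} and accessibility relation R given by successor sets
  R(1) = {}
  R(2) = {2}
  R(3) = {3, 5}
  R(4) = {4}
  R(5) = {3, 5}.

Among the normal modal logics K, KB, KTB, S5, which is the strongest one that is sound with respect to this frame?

KB

Symmetric (axiom B): yes — every pair in R has its reverse in R.
Reflexive (axiom T): no — 1 is not related to itself.
Euclidean (axiom 5): yes — any two successors of a common world are R-related.
So F validates K, KB; KTB would additionally require R to be reflexive. The strongest is KB.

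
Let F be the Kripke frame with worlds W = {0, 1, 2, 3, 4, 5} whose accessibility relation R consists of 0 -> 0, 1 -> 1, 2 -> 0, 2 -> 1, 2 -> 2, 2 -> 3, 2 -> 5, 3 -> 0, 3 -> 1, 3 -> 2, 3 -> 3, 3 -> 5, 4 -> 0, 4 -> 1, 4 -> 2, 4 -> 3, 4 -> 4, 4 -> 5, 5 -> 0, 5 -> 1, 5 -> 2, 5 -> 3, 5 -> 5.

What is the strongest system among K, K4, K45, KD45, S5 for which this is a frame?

K4

Transitive (axiom 4): yes — every two-step R-path is closed by a direct edge.
Euclidean (axiom 5): no — 2 R 0 and 2 R 1, but not 0 R 1.
Serial (axiom D): yes — every world has a successor (e.g. 0 R 0).
Reflexive (axiom T): yes — every world is R-related to itself.
So F validates K, K4; K45 would additionally require R to be Euclidean. The strongest is K4.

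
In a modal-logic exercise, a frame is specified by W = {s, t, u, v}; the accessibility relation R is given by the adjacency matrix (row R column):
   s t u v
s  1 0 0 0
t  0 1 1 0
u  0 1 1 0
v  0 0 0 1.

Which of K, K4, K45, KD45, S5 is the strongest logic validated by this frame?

Transitive (axiom 4): yes — every two-step R-path is closed by a direct edge.
Euclidean (axiom 5): yes — any two successors of a common world are R-related.
Serial (axiom D): yes — every world has a successor (e.g. s R s).
Reflexive (axiom T): yes — every world is R-related to itself.
So F validates K, K4, K45, KD45, S5. The strongest is S5.

S5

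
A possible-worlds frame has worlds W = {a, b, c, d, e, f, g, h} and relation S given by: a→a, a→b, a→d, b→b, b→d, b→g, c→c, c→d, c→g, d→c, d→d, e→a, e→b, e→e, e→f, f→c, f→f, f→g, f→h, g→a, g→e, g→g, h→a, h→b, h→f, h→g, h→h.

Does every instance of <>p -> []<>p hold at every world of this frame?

The schema 5 characterises exactly the Euclidean frames.
Euclidean: no — a S d and a S b, but not d S b.

No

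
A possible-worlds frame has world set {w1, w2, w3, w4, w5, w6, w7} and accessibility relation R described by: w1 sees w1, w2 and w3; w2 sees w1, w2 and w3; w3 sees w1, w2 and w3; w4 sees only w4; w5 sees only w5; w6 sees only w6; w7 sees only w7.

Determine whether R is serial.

Serial: yes — every world has a successor (e.g. w1 R w1).

Yes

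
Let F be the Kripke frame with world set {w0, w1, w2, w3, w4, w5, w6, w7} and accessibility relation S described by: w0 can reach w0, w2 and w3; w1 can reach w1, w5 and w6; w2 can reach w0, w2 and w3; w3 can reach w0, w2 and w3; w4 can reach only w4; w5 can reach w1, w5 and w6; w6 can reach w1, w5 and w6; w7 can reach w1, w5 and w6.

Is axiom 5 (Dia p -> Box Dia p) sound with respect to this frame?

Yes

By correspondence theory, 5 is valid on a frame iff S is Euclidean.
Euclidean: yes — any two successors of a common world are S-related.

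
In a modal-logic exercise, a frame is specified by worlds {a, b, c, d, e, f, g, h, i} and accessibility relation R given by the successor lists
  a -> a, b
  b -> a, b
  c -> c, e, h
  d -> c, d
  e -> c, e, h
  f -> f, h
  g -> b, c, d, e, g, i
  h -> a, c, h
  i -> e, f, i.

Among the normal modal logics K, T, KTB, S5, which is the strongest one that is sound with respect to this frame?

T

Reflexive (axiom T): yes — every world is R-related to itself.
Symmetric (axiom B): no — d R c but not c R d.
Euclidean (axiom 5): no — c R h and c R e, but not h R e.
So F validates K, T; KTB would additionally require R to be symmetric. The strongest is T.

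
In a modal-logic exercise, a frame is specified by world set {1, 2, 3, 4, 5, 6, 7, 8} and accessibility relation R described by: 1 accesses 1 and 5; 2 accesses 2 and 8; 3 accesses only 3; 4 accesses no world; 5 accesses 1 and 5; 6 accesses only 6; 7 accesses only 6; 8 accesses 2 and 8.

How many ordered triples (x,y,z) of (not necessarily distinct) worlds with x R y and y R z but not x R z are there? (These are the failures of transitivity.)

0

R is transitive; there are no such tuples.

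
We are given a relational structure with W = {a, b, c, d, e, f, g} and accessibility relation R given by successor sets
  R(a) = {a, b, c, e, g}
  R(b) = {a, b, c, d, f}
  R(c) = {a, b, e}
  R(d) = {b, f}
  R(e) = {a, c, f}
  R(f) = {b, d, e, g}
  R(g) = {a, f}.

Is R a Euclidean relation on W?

Euclidean: no — a R b and a R e, but not b R e.

No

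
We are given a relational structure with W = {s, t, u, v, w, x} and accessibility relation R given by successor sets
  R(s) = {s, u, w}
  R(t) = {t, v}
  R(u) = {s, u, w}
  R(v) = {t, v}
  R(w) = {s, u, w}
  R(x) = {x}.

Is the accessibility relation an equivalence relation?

Reflexive: yes — every world is R-related to itself.
Symmetric: yes — every pair in R has its reverse in R.
Transitive: yes — every two-step R-path is closed by a direct edge.
So R is an equivalence relation.

Yes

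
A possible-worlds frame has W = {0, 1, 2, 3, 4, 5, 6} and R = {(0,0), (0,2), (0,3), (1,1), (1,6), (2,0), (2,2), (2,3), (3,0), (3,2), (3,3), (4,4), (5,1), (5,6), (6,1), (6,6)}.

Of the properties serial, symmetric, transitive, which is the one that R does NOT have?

Serial: yes — every world has a successor (e.g. 0 R 0).
Symmetric: no — 5 R 1 but not 1 R 5.
Transitive: yes — every two-step R-path is closed by a direct edge.
Only symmetric fails.

symmetric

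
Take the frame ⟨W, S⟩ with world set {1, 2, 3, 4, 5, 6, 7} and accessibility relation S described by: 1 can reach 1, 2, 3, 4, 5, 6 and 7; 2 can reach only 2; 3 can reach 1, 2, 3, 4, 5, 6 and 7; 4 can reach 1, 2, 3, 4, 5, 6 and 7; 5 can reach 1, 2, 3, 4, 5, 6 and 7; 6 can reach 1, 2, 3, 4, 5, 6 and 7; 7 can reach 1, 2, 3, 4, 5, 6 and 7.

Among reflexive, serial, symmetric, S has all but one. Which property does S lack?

Reflexive: yes — every world is S-related to itself.
Serial: yes — every world has a successor (e.g. 1 S 1).
Symmetric: no — 1 S 2 but not 2 S 1.
Only symmetric fails.

symmetric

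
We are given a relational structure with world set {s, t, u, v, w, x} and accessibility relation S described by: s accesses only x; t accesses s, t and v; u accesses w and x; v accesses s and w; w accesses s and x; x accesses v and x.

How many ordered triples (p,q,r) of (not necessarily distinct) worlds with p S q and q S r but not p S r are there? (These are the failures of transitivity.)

10

Enumerating: (s,x,v), (t,s,x), (t,v,w), (u,w,s), (u,x,v), (v,s,x), (v,w,x), (w,x,v), (x,v,s), (x,v,w).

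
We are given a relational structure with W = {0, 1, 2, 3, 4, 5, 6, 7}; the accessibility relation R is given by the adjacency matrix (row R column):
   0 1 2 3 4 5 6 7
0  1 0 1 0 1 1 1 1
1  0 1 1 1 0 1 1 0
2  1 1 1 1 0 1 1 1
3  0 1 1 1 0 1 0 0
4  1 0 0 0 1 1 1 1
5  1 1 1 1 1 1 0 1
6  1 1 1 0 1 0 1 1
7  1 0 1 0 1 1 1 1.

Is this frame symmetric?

Yes

Symmetric: yes — every pair in R has its reverse in R.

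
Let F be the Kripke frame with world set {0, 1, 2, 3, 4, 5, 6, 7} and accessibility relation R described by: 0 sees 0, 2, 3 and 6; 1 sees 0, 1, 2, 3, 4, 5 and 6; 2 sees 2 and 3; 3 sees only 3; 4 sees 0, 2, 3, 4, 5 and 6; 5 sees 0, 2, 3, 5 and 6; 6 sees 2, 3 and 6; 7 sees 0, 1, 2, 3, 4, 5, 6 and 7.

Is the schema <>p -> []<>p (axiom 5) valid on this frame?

No

The schema 5 characterises exactly the Euclidean frames.
Euclidean: no — 0 R 2 and 0 R 6, but not 2 R 6.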